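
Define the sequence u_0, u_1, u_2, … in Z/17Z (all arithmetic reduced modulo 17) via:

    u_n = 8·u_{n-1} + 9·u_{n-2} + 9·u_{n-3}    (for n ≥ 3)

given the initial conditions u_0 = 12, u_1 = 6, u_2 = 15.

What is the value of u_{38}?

u_3 = 8·15 + 9·6 + 9·12 = 10
u_4 = 8·10 + 9·15 + 9·6 = 14
u_5 = 8·14 + 9·10 + 9·15 = 14
u_6 = 8·14 + 9·14 + 9·10 = 5
u_7 = 8·5 + 9·14 + 9·14 = 3
u_8 = 8·3 + 9·5 + 9·14 = 8
u_9 = 8·8 + 9·3 + 9·5 = 0
u_10 = 8·0 + 9·8 + 9·3 = 14
u_11 = 8·14 + 9·0 + 9·8 = 14
u_12 = 8·14 + 9·14 + 9·0 = 0
u_13 = 8·0 + 9·14 + 9·14 = 14
u_14 = 8·14 + 9·0 + 9·14 = 0
u_15 = 8·0 + 9·14 + 9·0 = 7
u_16 = 8·7 + 9·0 + 9·14 = 12
u_17 = 8·12 + 9·7 + 9·0 = 6
u_18 = 8·6 + 9·12 + 9·7 = 15
(u_16, u_17, u_18) = (12, 6, 15) = (u_0, u_1, u_2), so the sequence has period 16.
38 ≡ 6 (mod 16), hence u_38 = u_6 = 5.

5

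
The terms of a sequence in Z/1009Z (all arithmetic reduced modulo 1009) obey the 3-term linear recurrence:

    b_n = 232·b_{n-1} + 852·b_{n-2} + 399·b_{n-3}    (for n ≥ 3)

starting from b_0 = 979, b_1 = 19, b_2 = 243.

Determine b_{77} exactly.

464

b_3 = 232·243 + 852·19 + 399·979 = 54
b_4 = 232·54 + 852·243 + 399·19 = 120
b_5 = 232·120 + 852·54 + 399·243 = 284
b_6 = 232·284 + 852·120 + 399·54 = 991
b_7 = 232·991 + 852·284 + 399·120 = 125
b_8 = 232·125 + 852·991 + 399·284 = 855
b_9 = 232·855 + 852·125 + 399·991 = 23
b_10 = 232·23 + 852·855 + 399·125 = 687
b_11 = 232·687 + 852·23 + 399·855 = 490
b_12 = 232·490 + 852·687 + 399·23 = 872
b_13 = 232·872 + 852·490 + 399·687 = 932
b_14 = 232·932 + 852·872 + 399·490 = 382
b_15 = 232·382 + 852·932 + 399·872 = 645
b_16 = 232·645 + 852·382 + 399·932 = 421
b_17 = 232·421 + 852·645 + 399·382 = 502
b_18 = 232·502 + 852·421 + 399·645 = 986
b_19 = 232·986 + 852·502 + 399·421 = 82
b_20 = 232·82 + 852·986 + 399·502 = 953
b_21 = 232·953 + 852·82 + 399·986 = 272
b_22 = 232·272 + 852·953 + 399·82 = 687
b_23 = 232·687 + 852·272 + 399·953 = 499
b_24 = 232·499 + 852·687 + 399·272 = 402
b_25 = 232·402 + 852·499 + 399·687 = 460
b_26 = 232·460 + 852·402 + 399·499 = 547
b_27 = 232·547 + 852·460 + 399·402 = 165
b_28 = 232·165 + 852·547 + 399·460 = 735
b_29 = 232·735 + 852·165 + 399·547 = 637
b_30 = 232·637 + 852·735 + 399·165 = 351
b_31 = 232·351 + 852·637 + 399·735 = 240
b_32 = 232·240 + 852·351 + 399·637 = 468
b_33 = 232·468 + 852·240 + 399·351 = 64
b_34 = 232·64 + 852·468 + 399·240 = 808
b_35 = 232·808 + 852·64 + 399·468 = 900
b_36 = 232·900 + 852·808 + 399·64 = 526
b_37 = 232·526 + 852·900 + 399·808 = 424
b_38 = 232·424 + 852·526 + 399·900 = 547
b_39 = 232·547 + 852·424 + 399·526 = 807
b_40 = 232·807 + 852·547 + 399·424 = 109
b_41 = 232·109 + 852·807 + 399·547 = 807
b_42 = 232·807 + 852·109 + 399·807 = 721
b_43 = 232·721 + 852·807 + 399·109 = 317
b_44 = 232·317 + 852·721 + 399·807 = 829
b_45 = 232·829 + 852·317 + 399·721 = 404
b_46 = 232·404 + 852·829 + 399·317 = 257
b_47 = 232·257 + 852·404 + 399·829 = 51
b_48 = 232·51 + 852·257 + 399·404 = 500
b_49 = 232·500 + 852·51 + 399·257 = 664
b_50 = 232·664 + 852·500 + 399·51 = 42
b_51 = 232·42 + 852·664 + 399·500 = 60
b_52 = 232·60 + 852·42 + 399·664 = 841
b_53 = 232·841 + 852·60 + 399·42 = 650
b_54 = 232·650 + 852·841 + 399·60 = 325
b_55 = 232·325 + 852·650 + 399·841 = 155
b_56 = 232·155 + 852·325 + 399·650 = 107
b_57 = 232·107 + 852·155 + 399·325 = 3
b_58 = 232·3 + 852·107 + 399·155 = 337
b_59 = 232·337 + 852·3 + 399·107 = 335
b_60 = 232·335 + 852·337 + 399·3 = 783
b_61 = 232·783 + 852·335 + 399·337 = 175
b_62 = 232·175 + 852·783 + 399·335 = 884
b_63 = 232·884 + 852·175 + 399·783 = 665
b_64 = 232·665 + 852·884 + 399·175 = 561
b_65 = 232·561 + 852·665 + 399·884 = 88
b_66 = 232·88 + 852·561 + 399·665 = 919
b_67 = 232·919 + 852·88 + 399·561 = 460
b_68 = 232·460 + 852·919 + 399·88 = 576
b_69 = 232·576 + 852·460 + 399·919 = 277
b_70 = 232·277 + 852·576 + 399·460 = 977
b_71 = 232·977 + 852·277 + 399·576 = 318
b_72 = 232·318 + 852·977 + 399·277 = 640
b_73 = 232·640 + 852·318 + 399·977 = 21
b_74 = 232·21 + 852·640 + 399·318 = 1004
b_75 = 232·1004 + 852·21 + 399·640 = 671
b_76 = 232·671 + 852·1004 + 399·21 = 369
b_77 = 232·369 + 852·671 + 399·1004 = 464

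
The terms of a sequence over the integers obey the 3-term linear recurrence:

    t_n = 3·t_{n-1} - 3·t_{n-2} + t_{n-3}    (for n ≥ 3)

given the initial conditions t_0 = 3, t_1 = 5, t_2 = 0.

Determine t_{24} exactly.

-1881

t_3 = 3·0 + -3·5 + 1·3 = -12
t_4 = 3·-12 + -3·0 + 1·5 = -31
t_5 = 3·-31 + -3·-12 + 1·0 = -57
t_6 = 3·-57 + -3·-31 + 1·-12 = -90
t_7 = 3·-90 + -3·-57 + 1·-31 = -130
t_8 = 3·-130 + -3·-90 + 1·-57 = -177
t_9 = 3·-177 + -3·-130 + 1·-90 = -231
t_10 = 3·-231 + -3·-177 + 1·-130 = -292
t_11 = 3·-292 + -3·-231 + 1·-177 = -360
t_12 = 3·-360 + -3·-292 + 1·-231 = -435
t_13 = 3·-435 + -3·-360 + 1·-292 = -517
t_14 = 3·-517 + -3·-435 + 1·-360 = -606
t_15 = 3·-606 + -3·-517 + 1·-435 = -702
t_16 = 3·-702 + -3·-606 + 1·-517 = -805
t_17 = 3·-805 + -3·-702 + 1·-606 = -915
t_18 = 3·-915 + -3·-805 + 1·-702 = -1032
t_19 = 3·-1032 + -3·-915 + 1·-805 = -1156
t_20 = 3·-1156 + -3·-1032 + 1·-915 = -1287
t_21 = 3·-1287 + -3·-1156 + 1·-1032 = -1425
t_22 = 3·-1425 + -3·-1287 + 1·-1156 = -1570
t_23 = 3·-1570 + -3·-1425 + 1·-1287 = -1722
t_24 = 3·-1722 + -3·-1570 + 1·-1425 = -1881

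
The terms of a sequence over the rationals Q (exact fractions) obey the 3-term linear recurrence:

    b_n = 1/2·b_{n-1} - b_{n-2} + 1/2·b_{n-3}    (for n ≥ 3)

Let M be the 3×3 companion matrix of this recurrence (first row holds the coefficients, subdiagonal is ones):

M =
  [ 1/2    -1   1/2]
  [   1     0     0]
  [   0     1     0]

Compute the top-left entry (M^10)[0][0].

-819/1024

(M^10)[0][0] is the top entry after applying M 10 times to the unit state (1, 0, 0). Equivalently it is h_{12} for the auxiliary sequence (h_n) obeying the same recurrence with h_2 = 1 and h_i = 0 for 0 ≤ i < 2:
h_3 = 1/2·1 + -1·0 + 1/2·0 = 1/2
h_4 = 1/2·1/2 + -1·1 + 1/2·0 = -3/4
h_5 = 1/2·-3/4 + -1·1/2 + 1/2·1 = -3/8
h_6 = 1/2·-3/8 + -1·-3/4 + 1/2·1/2 = 13/16
h_7 = 1/2·13/16 + -1·-3/8 + 1/2·-3/4 = 13/32
h_8 = 1/2·13/32 + -1·13/16 + 1/2·-3/8 = -51/64
h_9 = 1/2·-51/64 + -1·13/32 + 1/2·13/16 = -51/128
h_10 = 1/2·-51/128 + -1·-51/64 + 1/2·13/32 = 205/256
h_11 = 1/2·205/256 + -1·-51/128 + 1/2·-51/64 = 205/512
h_12 = 1/2·205/512 + -1·205/256 + 1/2·-51/128 = -819/1024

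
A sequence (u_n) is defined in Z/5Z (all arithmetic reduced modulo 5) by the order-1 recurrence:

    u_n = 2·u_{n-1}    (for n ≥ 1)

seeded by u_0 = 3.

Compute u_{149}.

u_1 = 2·3 = 1
u_2 = 2·1 = 2
u_3 = 2·2 = 4
u_4 = 2·4 = 3
(u_4) = (3) = (u_0), so the sequence has period 4.
149 ≡ 1 (mod 4), hence u_149 = u_1 = 1.

1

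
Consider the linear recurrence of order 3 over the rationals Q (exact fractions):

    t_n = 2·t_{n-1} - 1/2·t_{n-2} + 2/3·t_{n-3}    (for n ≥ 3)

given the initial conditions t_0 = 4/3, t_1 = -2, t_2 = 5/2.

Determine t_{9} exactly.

185101/648

t_3 = 2·5/2 + -1/2·-2 + 2/3·4/3 = 62/9
t_4 = 2·62/9 + -1/2·5/2 + 2/3·-2 = 403/36
t_5 = 2·403/36 + -1/2·62/9 + 2/3·5/2 = 371/18
t_6 = 2·371/18 + -1/2·403/36 + 2/3·62/9 = 8687/216
t_7 = 2·8687/216 + -1/2·371/18 + 2/3·403/36 = 2095/27
t_8 = 2·2095/27 + -1/2·8687/216 + 2/3·371/18 = 64289/432
t_9 = 2·64289/432 + -1/2·2095/27 + 2/3·8687/216 = 185101/648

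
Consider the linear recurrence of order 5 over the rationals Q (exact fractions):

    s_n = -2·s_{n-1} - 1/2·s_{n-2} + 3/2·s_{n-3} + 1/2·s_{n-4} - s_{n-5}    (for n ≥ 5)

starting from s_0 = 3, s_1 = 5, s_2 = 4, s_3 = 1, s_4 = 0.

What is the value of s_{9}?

s_5 = -2·0 + -1/2·1 + 3/2·4 + 1/2·5 + -1·3 = 5
s_6 = -2·5 + -1/2·0 + 3/2·1 + 1/2·4 + -1·5 = -23/2
s_7 = -2·-23/2 + -1/2·5 + 3/2·0 + 1/2·1 + -1·4 = 17
s_8 = -2·17 + -1/2·-23/2 + 3/2·5 + 1/2·0 + -1·1 = -87/4
s_9 = -2·-87/4 + -1/2·17 + 3/2·-23/2 + 1/2·5 + -1·0 = 81/4

81/4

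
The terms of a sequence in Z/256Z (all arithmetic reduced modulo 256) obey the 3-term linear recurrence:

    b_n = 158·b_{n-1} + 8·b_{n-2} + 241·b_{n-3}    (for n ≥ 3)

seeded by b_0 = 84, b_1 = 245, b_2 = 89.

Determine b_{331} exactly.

b_3 = 158·89 + 8·245 + 241·84 = 170
b_4 = 158·170 + 8·89 + 241·245 = 89
b_5 = 158·89 + 8·170 + 241·89 = 7
b_6 = 158·7 + 8·89 + 241·170 = 36
b_7 = 158·36 + 8·7 + 241·89 = 57
b_8 = 158·57 + 8·36 + 241·7 = 229
Continuing the recurrence:
  b_9 = 2;  b_10 = 13;  b_11 = 171;  b_12 = 212;  b_13 = 109;  b_14 = 225
  b_15 = 218;  b_16 = 49;  b_17 = 223;  b_18 = 100;  b_19 = 209;  b_20 = 13
  b_21 = 178;  b_22 = 5;  b_23 = 227;  b_24 = 212;  b_25 = 165;  b_26 = 41
  b_27 = 10;  b_28 = 201;  b_29 = 247;  b_30 = 36;  b_31 = 41;  b_32 = 245
  b_33 = 98;  b_34 = 189;  b_35 = 91;  b_36 = 84;  b_37 = 157;  b_38 = 49
  b_39 = 58;  b_40 = 33;  b_41 = 79;  b_42 = 100;  b_43 = 65;  b_44 = 157
  b_45 = 18;  b_46 = 53;  b_47 = 19;  b_48 = 84;  b_49 = 85;  b_50 = 249
  b_51 = 106;  b_52 = 57;  b_53 = 231;  b_54 = 36;  b_55 = 25;  b_56 = 5
  b_57 = 194;  b_58 = 109;  b_59 = 11;  b_60 = 212;  b_61 = 205;  b_62 = 129
  b_63 = 154;  b_64 = 17;  b_65 = 191;  b_66 = 100;  b_67 = 177;  b_68 = 45
  b_69 = 114;  b_70 = 101;  b_71 = 67;  b_72 = 212;  b_73 = 5;  b_74 = 201
  b_75 = 202;  b_76 = 169;  b_77 = 215;  b_78 = 36;  b_79 = 9;  b_80 = 21
  b_81 = 34;  b_82 = 29;  b_83 = 187;  b_84 = 84;  b_85 = 253;  b_86 = 209
  b_87 = 250;  b_88 = 1;  b_89 = 47;  b_90 = 100;  b_91 = 33;  b_92 = 189
  b_93 = 210;  b_94 = 149;  b_95 = 115;  b_96 = 84;  b_97 = 181;  b_98 = 153
  b_99 = 42;  b_100 = 25;  b_101 = 199;  b_102 = 36;  b_103 = 249;  b_104 = 37
  b_105 = 130;  b_106 = 205;  b_107 = 107;  b_108 = 212;  b_109 = 45;  b_110 = 33
  b_111 = 90;  b_112 = 241;  b_113 = 159;  b_114 = 100;  b_115 = 145;  b_116 = 77
  b_117 = 50;  b_118 = 197;  b_119 = 163;  b_120 = 212;  b_121 = 101;  b_122 = 105
  b_123 = 138;  b_124 = 137;  b_125 = 183;  b_126 = 36;  b_127 = 233;  b_128 = 53
  b_129 = 226;  b_130 = 125;  b_131 = 27;  b_132 = 84;  b_133 = 93;  b_134 = 113
  b_135 = 186;  b_136 = 225;  b_137 = 15;  b_138 = 100;  b_139 = 1;  b_140 = 221
  b_141 = 146;  b_142 = 245;  b_143 = 211;  b_144 = 84;  b_145 = 21;  b_146 = 57
  b_147 = 234;  b_148 = 249;  b_149 = 167;  b_150 = 36;  b_151 = 217;  b_152 = 69
  b_153 = 66;  b_154 = 45;  b_155 = 203;  b_156 = 212;  b_157 = 141;  b_158 = 193
  b_159 = 26;  b_160 = 209;  b_161 = 127;  b_162 = 100;  b_163 = 113;  b_164 = 109
  b_165 = 242;  b_166 = 37;  b_167 = 3;  b_168 = 212;  b_169 = 197;  b_170 = 9
  b_171 = 74;  b_172 = 105;  b_173 = 151;  b_174 = 36;  b_175 = 201;  b_176 = 85
  b_177 = 162;  b_178 = 221;  b_179 = 123;  b_180 = 84;  b_181 = 189;  b_182 = 17
  b_183 = 122;  b_184 = 193;  b_185 = 239;  b_186 = 100;  b_187 = 225;  b_188 = 253
  b_189 = 82;  b_190 = 85;  b_191 = 51;  b_192 = 84;  b_193 = 117;  b_194 = 217
  b_195 = 170;  b_196 = 217;  b_197 = 135;  b_198 = 36;  b_199 = 185;  b_200 = 101
  b_201 = 2;  b_202 = 141;  b_203 = 43;  b_204 = 212;  b_205 = 237;  b_206 = 97
  b_207 = 218;  b_208 = 177;  b_209 = 95;  b_210 = 100;  b_211 = 81;  b_212 = 141
  b_213 = 178;  b_214 = 133;  b_215 = 99;  b_216 = 212;  b_217 = 37;  b_218 = 169
  b_219 = 10;  b_220 = 73;  b_221 = 119;  b_222 = 36;  b_223 = 169;  b_224 = 117
  b_225 = 98;  b_226 = 61;  b_227 = 219;  b_228 = 84;  b_229 = 29;  b_230 = 177
  b_231 = 58;  b_232 = 161;  b_233 = 207;  b_234 = 100;  b_235 = 193;  b_236 = 29
  b_237 = 18;  b_238 = 181;  b_239 = 147;  b_240 = 84;  b_241 = 213;  b_242 = 121
  b_243 = 106;  b_244 = 185;  b_245 = 103;  b_246 = 36;  b_247 = 153;  b_248 = 133
  b_249 = 194;  b_250 = 237;  b_251 = 139;  b_252 = 212;  b_253 = 77;  b_254 = 1
  b_255 = 154;  b_256 = 145;  b_257 = 63;  b_258 = 100;  b_259 = 49;  b_260 = 173
  b_261 = 114;  b_262 = 229;  b_263 = 195;  b_264 = 212;  b_265 = 133;  b_266 = 73
  b_267 = 202;  b_268 = 41;  b_269 = 87;  b_270 = 36;  b_271 = 137;  b_272 = 149
  b_273 = 34;  b_274 = 157;  b_275 = 59;  b_276 = 84;  b_277 = 125;  b_278 = 81
  b_279 = 250;  b_280 = 129;  b_281 = 175;  b_282 = 100;  b_283 = 161;  b_284 = 61
  b_285 = 210;  b_286 = 21;  b_287 = 243;  b_288 = 84;  b_289 = 53;  b_290 = 25
  b_291 = 42;  b_292 = 153;  b_293 = 71;  b_294 = 36;  b_295 = 121;  b_296 = 165
  b_297 = 130;  b_298 = 77;  b_299 = 235;  b_300 = 212;  b_301 = 173;  b_302 = 161
  b_303 = 90;  b_304 = 113;  b_305 = 31;  b_306 = 100;  b_307 = 17;  b_308 = 205
  b_309 = 50;  b_310 = 69;  b_311 = 35;  b_312 = 212;  b_313 = 229;  b_314 = 233
  b_315 = 138;  b_316 = 9;  b_317 = 55;  b_318 = 36;  b_319 = 105;  b_320 = 181
  b_321 = 226;  b_322 = 253;  b_323 = 155;  b_324 = 84;  b_325 = 221;  b_326 = 241
  b_327 = 186;  b_328 = 97;  b_329 = 143
b_330 = 158·143 + 8·97 + 241·186 = 100
b_331 = 158·100 + 8·143 + 241·97 = 129

129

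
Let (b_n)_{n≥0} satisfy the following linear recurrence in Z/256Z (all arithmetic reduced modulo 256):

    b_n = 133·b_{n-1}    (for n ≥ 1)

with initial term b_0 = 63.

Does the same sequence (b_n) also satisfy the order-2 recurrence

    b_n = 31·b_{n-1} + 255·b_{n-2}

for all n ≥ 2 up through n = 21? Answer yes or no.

no

Terms b_0..b_21: 63, 187, 39, 67, 207, 139, 55, 147, 95, 91, 71, 227, 239, 43, 87, 51, 127, 251, 103, 131, 15, 203
n=2: candidate gives 102, actual b_2 = 39 ✗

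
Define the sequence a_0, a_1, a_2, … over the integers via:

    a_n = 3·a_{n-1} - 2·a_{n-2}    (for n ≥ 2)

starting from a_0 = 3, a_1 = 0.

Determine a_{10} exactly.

a_2 = 3·0 + -2·3 = -6
a_3 = 3·-6 + -2·0 = -18
a_4 = 3·-18 + -2·-6 = -42
a_5 = 3·-42 + -2·-18 = -90
a_6 = 3·-90 + -2·-42 = -186
a_7 = 3·-186 + -2·-90 = -378
a_8 = 3·-378 + -2·-186 = -762
a_9 = 3·-762 + -2·-378 = -1530
a_10 = 3·-1530 + -2·-762 = -3066

-3066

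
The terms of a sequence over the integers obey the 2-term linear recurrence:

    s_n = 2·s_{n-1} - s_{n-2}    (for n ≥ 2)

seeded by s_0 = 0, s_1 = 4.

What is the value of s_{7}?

28

s_2 = 2·4 + -1·0 = 8
s_3 = 2·8 + -1·4 = 12
s_4 = 2·12 + -1·8 = 16
s_5 = 2·16 + -1·12 = 20
s_6 = 2·20 + -1·16 = 24
s_7 = 2·24 + -1·20 = 28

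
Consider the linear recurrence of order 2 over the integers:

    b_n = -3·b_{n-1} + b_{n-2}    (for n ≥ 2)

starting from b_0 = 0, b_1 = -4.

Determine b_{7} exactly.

b_2 = -3·-4 + 1·0 = 12
b_3 = -3·12 + 1·-4 = -40
b_4 = -3·-40 + 1·12 = 132
b_5 = -3·132 + 1·-40 = -436
b_6 = -3·-436 + 1·132 = 1440
b_7 = -3·1440 + 1·-436 = -4756

-4756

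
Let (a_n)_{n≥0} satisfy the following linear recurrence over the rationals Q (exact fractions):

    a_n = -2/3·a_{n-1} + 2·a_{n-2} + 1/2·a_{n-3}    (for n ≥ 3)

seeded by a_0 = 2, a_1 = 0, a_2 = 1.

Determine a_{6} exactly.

a_3 = -2/3·1 + 2·0 + 1/2·2 = 1/3
a_4 = -2/3·1/3 + 2·1 + 1/2·0 = 16/9
a_5 = -2/3·16/9 + 2·1/3 + 1/2·1 = -1/54
a_6 = -2/3·-1/54 + 2·16/9 + 1/2·1/3 = 605/162

605/162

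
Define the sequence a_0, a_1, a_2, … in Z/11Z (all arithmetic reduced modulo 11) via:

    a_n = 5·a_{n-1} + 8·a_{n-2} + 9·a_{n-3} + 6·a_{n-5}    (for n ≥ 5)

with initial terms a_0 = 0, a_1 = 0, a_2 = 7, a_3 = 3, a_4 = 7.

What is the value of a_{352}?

2

a_5 = 5·7 + 8·3 + 9·7 + 0·0 + 6·0 = 1
a_6 = 5·1 + 8·7 + 9·3 + 0·7 + 6·0 = 0
a_7 = 5·0 + 8·1 + 9·7 + 0·3 + 6·7 = 3
a_8 = 5·3 + 8·0 + 9·1 + 0·7 + 6·3 = 9
a_9 = 5·9 + 8·3 + 9·0 + 0·1 + 6·7 = 1
a_10 = 5·1 + 8·9 + 9·3 + 0·0 + 6·1 = 0
a_11 = 5·0 + 8·1 + 9·9 + 0·3 + 6·0 = 1
a_12 = 5·1 + 8·0 + 9·1 + 0·9 + 6·3 = 10
a_13 = 5·10 + 8·1 + 9·0 + 0·1 + 6·9 = 2
a_14 = 5·2 + 8·10 + 9·1 + 0·0 + 6·1 = 6
a_15 = 5·6 + 8·2 + 9·10 + 0·1 + 6·0 = 4
a_16 = 5·4 + 8·6 + 9·2 + 0·10 + 6·1 = 4
a_17 = 5·4 + 8·4 + 9·6 + 0·2 + 6·10 = 1
a_18 = 5·1 + 8·4 + 9·4 + 0·6 + 6·2 = 8
a_19 = 5·8 + 8·1 + 9·4 + 0·4 + 6·6 = 10
a_20 = 5·10 + 8·8 + 9·1 + 0·4 + 6·4 = 4
a_21 = 5·4 + 8·10 + 9·8 + 0·1 + 6·4 = 9
a_22 = 5·9 + 8·4 + 9·10 + 0·8 + 6·1 = 8
a_23 = 5·8 + 8·9 + 9·4 + 0·10 + 6·8 = 9
a_24 = 5·9 + 8·8 + 9·9 + 0·4 + 6·10 = 8
a_25 = 5·8 + 8·9 + 9·8 + 0·9 + 6·4 = 10
a_26 = 5·10 + 8·8 + 9·9 + 0·8 + 6·9 = 7
a_27 = 5·7 + 8·10 + 9·8 + 0·9 + 6·8 = 4
a_28 = 5·4 + 8·7 + 9·10 + 0·8 + 6·9 = 0
a_29 = 5·0 + 8·4 + 9·7 + 0·10 + 6·8 = 0
a_30 = 5·0 + 8·0 + 9·4 + 0·7 + 6·10 = 8
a_31 = 5·8 + 8·0 + 9·0 + 0·4 + 6·7 = 5
a_32 = 5·5 + 8·8 + 9·0 + 0·0 + 6·4 = 3
a_33 = 5·3 + 8·5 + 9·8 + 0·0 + 6·0 = 6
a_34 = 5·6 + 8·3 + 9·5 + 0·8 + 6·0 = 0
a_35 = 5·0 + 8·6 + 9·3 + 0·5 + 6·8 = 2
a_36 = 5·2 + 8·0 + 9·6 + 0·3 + 6·5 = 6
a_37 = 5·6 + 8·2 + 9·0 + 0·6 + 6·3 = 9
a_38 = 5·9 + 8·6 + 9·2 + 0·0 + 6·6 = 4
a_39 = 5·4 + 8·9 + 9·6 + 0·2 + 6·0 = 3
a_40 = 5·3 + 8·4 + 9·9 + 0·6 + 6·2 = 8
a_41 = 5·8 + 8·3 + 9·4 + 0·9 + 6·6 = 4
a_42 = 5·4 + 8·8 + 9·3 + 0·4 + 6·9 = 0
a_43 = 5·0 + 8·4 + 9·8 + 0·3 + 6·4 = 7
a_44 = 5·7 + 8·0 + 9·4 + 0·8 + 6·3 = 1
a_45 = 5·1 + 8·7 + 9·0 + 0·4 + 6·8 = 10
a_46 = 5·10 + 8·1 + 9·7 + 0·0 + 6·4 = 2
a_47 = 5·2 + 8·10 + 9·1 + 0·7 + 6·0 = 0
a_48 = 5·0 + 8·2 + 9·10 + 0·1 + 6·7 = 5
a_49 = 5·5 + 8·0 + 9·2 + 0·10 + 6·1 = 5
a_50 = 5·5 + 8·5 + 9·0 + 0·2 + 6·10 = 4
a_51 = 5·4 + 8·5 + 9·5 + 0·0 + 6·2 = 7
a_52 = 5·7 + 8·4 + 9·5 + 0·5 + 6·0 = 2
a_53 = 5·2 + 8·7 + 9·4 + 0·5 + 6·5 = 0
a_54 = 5·0 + 8·2 + 9·7 + 0·4 + 6·5 = 10
a_55 = 5·10 + 8·0 + 9·2 + 0·7 + 6·4 = 4
a_56 = 5·4 + 8·10 + 9·0 + 0·2 + 6·7 = 10
a_57 = 5·10 + 8·4 + 9·10 + 0·0 + 6·2 = 8
a_58 = 5·8 + 8·10 + 9·4 + 0·10 + 6·0 = 2
a_59 = 5·2 + 8·8 + 9·10 + 0·4 + 6·10 = 4
a_60 = 5·4 + 8·2 + 9·8 + 0·10 + 6·4 = 0
a_61 = 5·0 + 8·4 + 9·2 + 0·8 + 6·10 = 0
a_62 = 5·0 + 8·0 + 9·4 + 0·2 + 6·8 = 7
a_63 = 5·7 + 8·0 + 9·0 + 0·4 + 6·2 = 3
a_64 = 5·3 + 8·7 + 9·0 + 0·0 + 6·4 = 7
(a_60, a_61, a_62, a_63, a_64) = (0, 0, 7, 3, 7) = (a_0, a_1, a_2, a_3, a_4), so the sequence has period 60.
352 ≡ 52 (mod 60), hence a_352 = a_52 = 2.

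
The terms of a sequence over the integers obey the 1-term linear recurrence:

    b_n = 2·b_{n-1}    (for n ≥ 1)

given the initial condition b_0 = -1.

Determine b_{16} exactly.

-65536

b_1 = 2·-1 = -2
b_2 = 2·-2 = -4
b_3 = 2·-4 = -8
b_4 = 2·-8 = -16
b_5 = 2·-16 = -32
b_6 = 2·-32 = -64
b_7 = 2·-64 = -128
b_8 = 2·-128 = -256
b_9 = 2·-256 = -512
b_10 = 2·-512 = -1024
b_11 = 2·-1024 = -2048
b_12 = 2·-2048 = -4096
b_13 = 2·-4096 = -8192
b_14 = 2·-8192 = -16384
b_15 = 2·-16384 = -32768
b_16 = 2·-32768 = -65536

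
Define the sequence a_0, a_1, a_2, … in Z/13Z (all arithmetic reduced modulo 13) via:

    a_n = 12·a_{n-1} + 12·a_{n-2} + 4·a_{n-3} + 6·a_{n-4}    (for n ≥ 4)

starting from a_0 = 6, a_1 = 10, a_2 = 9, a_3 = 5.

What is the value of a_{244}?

12

a_4 = 12·5 + 12·9 + 4·10 + 6·6 = 10
a_5 = 12·10 + 12·5 + 4·9 + 6·10 = 3
a_6 = 12·3 + 12·10 + 4·5 + 6·9 = 9
a_7 = 12·9 + 12·3 + 4·10 + 6·5 = 6
a_8 = 12·6 + 12·9 + 4·3 + 6·10 = 5
a_9 = 12·5 + 12·6 + 4·9 + 6·3 = 4
Continuing the recurrence:
  a_10 = 4;  a_11 = 9;  a_12 = 7;  a_13 = 11;  a_14 = 3;  a_15 = 3
  a_16 = 2;  a_17 = 8;  a_18 = 7;  a_19 = 11;  a_20 = 0;  a_21 = 0
  a_22 = 8;  a_23 = 6;  a_24 = 12;  a_25 = 1;  a_26 = 7;  a_27 = 11
  a_28 = 6;  a_29 = 4;  a_30 = 11;  a_31 = 10;  a_32 = 5;  a_33 = 1
  a_34 = 9;  a_35 = 5;  a_36 = 7;  a_37 = 4;  a_38 = 11;  a_39 = 4
  a_40 = 4;  a_41 = 8;  a_42 = 5;  a_43 = 1;  a_44 = 11;  a_45 = 4
  a_46 = 6;  a_47 = 1;  a_48 = 10;  a_49 = 11;  a_50 = 6;  a_51 = 3
  a_52 = 4;  a_53 = 5;  a_54 = 0;  a_55 = 3;  a_56 = 2;  a_57 = 12
  a_58 = 11;  a_59 = 3;  a_60 = 7;  a_61 = 2;  a_62 = 4;  a_63 = 1
  a_64 = 6;  a_65 = 8;  a_66 = 1;  a_67 = 8;  a_68 = 7;  a_69 = 11
  a_70 = 7;  a_71 = 6;  a_72 = 8;  a_73 = 2;  a_74 = 4;  a_75 = 10
  a_76 = 3;  a_77 = 2;  a_78 = 7;  a_79 = 11;  a_80 = 8;  a_81 = 8
  a_82 = 5;  a_83 = 7;  a_84 = 3;  a_85 = 6;  a_86 = 10;  a_87 = 12
  a_88 = 7;  a_89 = 5;  a_90 = 5;  a_91 = 12;  a_92 = 6;  a_93 = 6
  a_94 = 1;  a_95 = 11;  a_96 = 9;  a_97 = 7;  a_98 = 8;  a_99 = 9
  a_100 = 0;  a_101 = 0;  a_102 = 6;  a_103 = 9;  a_104 = 11;  a_105 = 4
  a_106 = 5;  a_107 = 11;  a_108 = 1;  a_109 = 6;  a_110 = 2;  a_111 = 10
  a_112 = 5;  a_113 = 3;  a_114 = 5;  a_115 = 7;  a_116 = 4;  a_117 = 1
  a_118 = 1;  a_119 = 4;  a_120 = 10;  a_121 = 9;  a_122 = 3;  a_123 = 0
  a_124 = 2;  a_125 = 12;  a_126 = 4;  a_127 = 5;  a_128 = 12;  a_129 = 6
  a_130 = 0;  a_131 = 7;  a_132 = 11;  a_133 = 5;  a_134 = 12;  a_135 = 4
  a_136 = 5;  a_137 = 4;  a_138 = 1;  a_139 = 0;  a_140 = 6;  a_141 = 9
  a_142 = 4;  a_143 = 11;  a_144 = 5;  a_145 = 2;  a_146 = 9;  a_147 = 10
  a_148 = 6;  a_149 = 6;  a_150 = 4;  a_151 = 9;  a_152 = 8;  a_153 = 9
  a_154 = 4;  a_155 = 8;  a_156 = 7;  a_157 = 3;  a_158 = 7;  a_159 = 1
  a_160 = 7;  a_161 = 12;  a_162 = 1;  a_163 = 8;  a_164 = 3;  a_165 = 0
  a_166 = 9;  a_167 = 12;  a_168 = 10;  a_169 = 1;  a_170 = 0;  a_171 = 7
  a_172 = 5;  a_173 = 7;  a_174 = 3;  a_175 = 0;  a_176 = 3;  a_177 = 12
  a_178 = 3;  a_179 = 10;  a_180 = 1;  a_181 = 8;  a_182 = 10;  a_183 = 7
  a_184 = 8;  a_185 = 8;  a_186 = 7;  a_187 = 7;  a_188 = 1;  a_189 = 3
  a_190 = 1;  a_191 = 3;  a_192 = 1;  a_193 = 5;  a_194 = 12;  a_195 = 5
  a_196 = 9;  a_197 = 12;  a_198 = 6;  a_199 = 9;  a_200 = 9;  a_201 = 0
  a_202 = 11;  a_203 = 1;  a_204 = 3;  a_205 = 1;  a_206 = 1;  a_207 = 3
  a_208 = 5;  a_209 = 2;  a_210 = 11;  a_211 = 12;  a_212 = 2;  a_213 = 3
  a_214 = 5;  a_215 = 7;  a_216 = 12;  a_217 = 6;  a_218 = 1;  a_219 = 5
  a_220 = 12;  a_221 = 10;  a_222 = 4;  a_223 = 12;  a_224 = 5;  a_225 = 7
  a_226 = 8;  a_227 = 12;  a_228 = 12;  a_229 = 11;  a_230 = 8;  a_231 = 10
  a_232 = 7;  a_233 = 3;  a_234 = 0;  a_235 = 7;  a_236 = 8;  a_237 = 3
  a_238 = 4;  a_239 = 2;  a_240 = 2;  a_241 = 4;  a_242 = 0
a_243 = 12·0 + 12·4 + 4·2 + 6·2 = 3
a_244 = 12·3 + 12·0 + 4·4 + 6·2 = 12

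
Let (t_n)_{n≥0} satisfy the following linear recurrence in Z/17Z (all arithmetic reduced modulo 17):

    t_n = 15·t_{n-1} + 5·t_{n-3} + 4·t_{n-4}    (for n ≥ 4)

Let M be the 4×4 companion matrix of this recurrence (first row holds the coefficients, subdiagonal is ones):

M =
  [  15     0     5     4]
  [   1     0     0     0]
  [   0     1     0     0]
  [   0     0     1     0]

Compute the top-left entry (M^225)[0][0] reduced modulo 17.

15

(M^225)[0][0] is the top entry after applying M 225 times to the unit state (1, 0, 0, 0). Equivalently it is h_{228} for the auxiliary sequence (h_n) obeying the same recurrence with h_3 = 1 and h_i = 0 for 0 ≤ i < 3:
h_4 = 15·1 + 0·0 + 5·0 + 4·0 = 15
h_5 = 15·15 + 0·1 + 5·0 + 4·0 = 4
h_6 = 15·4 + 0·15 + 5·1 + 4·0 = 14
h_7 = 15·14 + 0·4 + 5·15 + 4·1 = 0
h_8 = 15·0 + 0·14 + 5·4 + 4·15 = 12
h_9 = 15·12 + 0·0 + 5·14 + 4·4 = 11
Continuing the recurrence:
  h_10 = 0;  h_11 = 9;  h_12 = 0;  h_13 = 10;  h_14 = 8;  h_15 = 3
  h_16 = 10;  h_17 = 9;  h_18 = 12;  h_19 = 4;  h_20 = 9;  h_21 = 10
  h_22 = 14;  h_23 = 16;  h_24 = 3;  h_25 = 2;  h_26 = 13;  h_27 = 2
  h_28 = 1;  h_29 = 3;  h_30 = 5;  h_31 = 3;  h_32 = 13;  h_33 = 11
  h_34 = 13;  h_35 = 0;  h_36 = 5;  h_37 = 14;  h_38 = 7;  h_39 = 11
  h_40 = 0;  h_41 = 6;  h_42 = 3;  h_43 = 4;  h_44 = 5;  h_45 = 12
  h_46 = 8;  h_47 = 8;  h_48 = 13;  h_49 = 11;  h_50 = 16;  h_51 = 14
  h_52 = 11;  h_53 = 0;  h_54 = 15;  h_55 = 13;  h_56 = 1;  h_57 = 5
  h_58 = 13;  h_59 = 14;  h_60 = 1;  h_61 = 15;  h_62 = 7;  h_63 = 13
  h_64 = 2;  h_65 = 6;  h_66 = 13;  h_67 = 2;  h_68 = 0;  h_69 = 4
  h_70 = 3;  h_71 = 2;  h_72 = 16;  h_73 = 16;  h_74 = 7;  h_75 = 6
  h_76 = 13;  h_77 = 5;  h_78 = 14;  h_79 = 10;  h_80 = 6;  h_81 = 10
  h_82 = 1;  h_83 = 0;  h_84 = 6;  h_85 = 16;  h_86 = 6;  h_87 = 1
  h_88 = 0;  h_89 = 9;  h_90 = 11;  h_91 = 16;  h_92 = 13;  h_93 = 14
  h_94 = 11;  h_95 = 5;  h_96 = 10;  h_97 = 6;  h_98 = 6;  h_99 = 7
  h_100 = 5;  h_101 = 10;  h_102 = 5;  h_103 = 9;  h_104 = 1;  h_105 = 12
  h_106 = 7;  h_107 = 10;  h_108 = 10;  h_109 = 12;  h_110 = 3;  h_111 = 16
  h_112 = 0;  h_113 = 12;  h_114 = 0;  h_115 = 13;  h_116 = 0;  h_117 = 14
  h_118 = 3;  h_119 = 12;  h_120 = 12;  h_121 = 13;  h_122 = 12;  h_123 = 16
  h_124 = 13;  h_125 = 1;  h_126 = 7;  h_127 = 13;  h_128 = 14;  h_129 = 11
  h_130 = 3;  h_131 = 14;  h_132 = 15;  h_133 = 12;  h_134 = 7;  h_135 = 15
  h_136 = 5;  h_137 = 5;  h_138 = 8;  h_139 = 1;  h_140 = 9;  h_141 = 8
  h_142 = 4;  h_143 = 7;  h_144 = 11;  h_145 = 13;  h_146 = 8;  h_147 = 16
  h_148 = 9;  h_149 = 6;  h_150 = 15;  h_151 = 11;  h_152 = 10;  h_153 = 11
  h_154 = 8;  h_155 = 10;  h_156 = 7;  h_157 = 2;  h_158 = 10;  h_159 = 4
  h_160 = 13;  h_161 = 15;  h_162 = 13;  h_163 = 4;  h_164 = 0;  h_165 = 6
  h_166 = 9;  h_167 = 15;  h_168 = 0;  h_169 = 1;  h_170 = 7;  h_171 = 12
  h_172 = 15;  h_173 = 9;  h_174 = 2;  h_175 = 0;  h_176 = 3;  h_177 = 6
  h_178 = 13;  h_179 = 6;  h_180 = 13;  h_181 = 12;  h_182 = 7;  h_183 = 7
  h_184 = 13;  h_185 = 6;  h_186 = 0;  h_187 = 8;  h_188 = 15;  h_189 = 11
  h_190 = 1;  h_191 = 3;  h_192 = 7;  h_193 = 1;  h_194 = 0;  h_195 = 13
  h_196 = 7;  h_197 = 7;  h_198 = 0;  h_199 = 2;  h_200 = 8;  h_201 = 12
  h_202 = 3;  h_203 = 8;  h_204 = 8;  h_205 = 13;  h_206 = 9;  h_207 = 3
  h_208 = 6;  h_209 = 0;  h_210 = 0;  h_211 = 8;  h_212 = 8;  h_213 = 1
  h_214 = 4;  h_215 = 13;  h_216 = 11;  h_217 = 2;  h_218 = 9;  h_219 = 4
  h_220 = 12;  h_221 = 12;  h_222 = 15;  h_223 = 12;  h_224 = 16;  h_225 = 6
  h_226 = 6
h_227 = 15·6 + 0·6 + 5·16 + 4·12 = 14
h_228 = 15·14 + 0·6 + 5·6 + 4·16 = 15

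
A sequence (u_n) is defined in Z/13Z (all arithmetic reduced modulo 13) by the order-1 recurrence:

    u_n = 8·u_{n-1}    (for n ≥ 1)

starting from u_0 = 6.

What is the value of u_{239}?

u_1 = 8·6 = 9
u_2 = 8·9 = 7
u_3 = 8·7 = 4
u_4 = 8·4 = 6
(u_4) = (6) = (u_0), so the sequence has period 4.
239 ≡ 3 (mod 4), hence u_239 = u_3 = 4.

4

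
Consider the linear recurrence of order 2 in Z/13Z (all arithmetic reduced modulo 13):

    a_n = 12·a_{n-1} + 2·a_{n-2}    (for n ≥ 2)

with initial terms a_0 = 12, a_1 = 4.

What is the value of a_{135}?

1

a_2 = 12·4 + 2·12 = 7
a_3 = 12·7 + 2·4 = 1
a_4 = 12·1 + 2·7 = 0
a_5 = 12·0 + 2·1 = 2
a_6 = 12·2 + 2·0 = 11
a_7 = 12·11 + 2·2 = 6
a_8 = 12·6 + 2·11 = 3
a_9 = 12·3 + 2·6 = 9
a_10 = 12·9 + 2·3 = 10
a_11 = 12·10 + 2·9 = 8
a_12 = 12·8 + 2·10 = 12
a_13 = 12·12 + 2·8 = 4
(a_12, a_13) = (12, 4) = (a_0, a_1), so the sequence has period 12.
135 ≡ 3 (mod 12), hence a_135 = a_3 = 1.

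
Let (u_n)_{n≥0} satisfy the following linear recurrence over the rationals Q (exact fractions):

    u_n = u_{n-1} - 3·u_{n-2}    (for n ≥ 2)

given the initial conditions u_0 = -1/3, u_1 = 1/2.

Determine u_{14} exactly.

u_2 = 1·1/2 + -3·-1/3 = 3/2
u_3 = 1·3/2 + -3·1/2 = 0
u_4 = 1·0 + -3·3/2 = -9/2
u_5 = 1·-9/2 + -3·0 = -9/2
u_6 = 1·-9/2 + -3·-9/2 = 9
u_7 = 1·9 + -3·-9/2 = 45/2
u_8 = 1·45/2 + -3·9 = -9/2
u_9 = 1·-9/2 + -3·45/2 = -72
u_10 = 1·-72 + -3·-9/2 = -117/2
u_11 = 1·-117/2 + -3·-72 = 315/2
u_12 = 1·315/2 + -3·-117/2 = 333
u_13 = 1·333 + -3·315/2 = -279/2
u_14 = 1·-279/2 + -3·333 = -2277/2

-2277/2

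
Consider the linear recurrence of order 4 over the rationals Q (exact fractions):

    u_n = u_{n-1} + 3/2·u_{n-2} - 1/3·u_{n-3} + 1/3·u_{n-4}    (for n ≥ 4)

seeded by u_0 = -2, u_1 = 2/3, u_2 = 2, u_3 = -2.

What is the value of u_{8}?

-329/36

u_4 = 1·-2 + 3/2·2 + -1/3·2/3 + 1/3·-2 = 1/9
u_5 = 1·1/9 + 3/2·-2 + -1/3·2 + 1/3·2/3 = -10/3
u_6 = 1·-10/3 + 3/2·1/9 + -1/3·-2 + 1/3·2 = -11/6
u_7 = 1·-11/6 + 3/2·-10/3 + -1/3·1/9 + 1/3·-2 = -407/54
u_8 = 1·-407/54 + 3/2·-11/6 + -1/3·-10/3 + 1/3·1/9 = -329/36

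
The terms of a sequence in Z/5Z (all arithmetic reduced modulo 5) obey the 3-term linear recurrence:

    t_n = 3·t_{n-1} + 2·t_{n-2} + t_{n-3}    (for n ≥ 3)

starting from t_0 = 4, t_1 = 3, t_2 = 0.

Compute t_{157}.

t_3 = 3·0 + 2·3 + 1·4 = 0
t_4 = 3·0 + 2·0 + 1·3 = 3
t_5 = 3·3 + 2·0 + 1·0 = 4
t_6 = 3·4 + 2·3 + 1·0 = 3
t_7 = 3·3 + 2·4 + 1·3 = 0
(t_5, t_6, t_7) = (4, 3, 0) = (t_0, t_1, t_2), so the sequence has period 5.
157 ≡ 2 (mod 5), hence t_157 = t_2 = 0.

0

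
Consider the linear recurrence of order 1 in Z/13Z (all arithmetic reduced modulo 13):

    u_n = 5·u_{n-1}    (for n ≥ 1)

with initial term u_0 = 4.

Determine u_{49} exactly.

7

u_1 = 5·4 = 7
u_2 = 5·7 = 9
u_3 = 5·9 = 6
u_4 = 5·6 = 4
(u_4) = (4) = (u_0), so the sequence has period 4.
49 ≡ 1 (mod 4), hence u_49 = u_1 = 7.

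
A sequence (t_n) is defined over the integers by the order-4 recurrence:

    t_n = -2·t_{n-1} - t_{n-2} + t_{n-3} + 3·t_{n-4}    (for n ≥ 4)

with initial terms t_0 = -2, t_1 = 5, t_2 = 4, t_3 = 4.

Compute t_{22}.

t_4 = -2·4 + -1·4 + 1·5 + 3·-2 = -13
t_5 = -2·-13 + -1·4 + 1·4 + 3·5 = 41
t_6 = -2·41 + -1·-13 + 1·4 + 3·4 = -53
t_7 = -2·-53 + -1·41 + 1·-13 + 3·4 = 64
t_8 = -2·64 + -1·-53 + 1·41 + 3·-13 = -73
t_9 = -2·-73 + -1·64 + 1·-53 + 3·41 = 152
t_10 = -2·152 + -1·-73 + 1·64 + 3·-53 = -326
t_11 = -2·-326 + -1·152 + 1·-73 + 3·64 = 619
t_12 = -2·619 + -1·-326 + 1·152 + 3·-73 = -979
t_13 = -2·-979 + -1·619 + 1·-326 + 3·152 = 1469
t_14 = -2·1469 + -1·-979 + 1·619 + 3·-326 = -2318
t_15 = -2·-2318 + -1·1469 + 1·-979 + 3·619 = 4045
t_16 = -2·4045 + -1·-2318 + 1·1469 + 3·-979 = -7240
t_17 = -2·-7240 + -1·4045 + 1·-2318 + 3·1469 = 12524
t_18 = -2·12524 + -1·-7240 + 1·4045 + 3·-2318 = -20717
t_19 = -2·-20717 + -1·12524 + 1·-7240 + 3·4045 = 33805
t_20 = -2·33805 + -1·-20717 + 1·12524 + 3·-7240 = -56089
t_21 = -2·-56089 + -1·33805 + 1·-20717 + 3·12524 = 95228
t_22 = -2·95228 + -1·-56089 + 1·33805 + 3·-20717 = -162713

-162713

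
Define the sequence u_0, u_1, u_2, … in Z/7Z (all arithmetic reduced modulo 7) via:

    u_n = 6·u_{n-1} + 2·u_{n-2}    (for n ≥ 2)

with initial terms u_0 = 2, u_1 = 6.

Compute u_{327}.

0

u_2 = 6·6 + 2·2 = 5
u_3 = 6·5 + 2·6 = 0
u_4 = 6·0 + 2·5 = 3
u_5 = 6·3 + 2·0 = 4
u_6 = 6·4 + 2·3 = 2
u_7 = 6·2 + 2·4 = 6
(u_6, u_7) = (2, 6) = (u_0, u_1), so the sequence has period 6.
327 ≡ 3 (mod 6), hence u_327 = u_3 = 0.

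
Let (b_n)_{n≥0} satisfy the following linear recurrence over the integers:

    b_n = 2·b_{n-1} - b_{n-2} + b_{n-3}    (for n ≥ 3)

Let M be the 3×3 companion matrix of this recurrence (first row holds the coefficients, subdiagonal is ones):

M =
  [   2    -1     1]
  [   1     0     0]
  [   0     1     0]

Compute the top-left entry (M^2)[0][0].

(M^2)[0][0] is the top entry after applying M 2 times to the unit state (1, 0, 0). Equivalently it is h_{4} for the auxiliary sequence (h_n) obeying the same recurrence with h_2 = 1 and h_i = 0 for 0 ≤ i < 2:
h_3 = 2·1 + -1·0 + 1·0 = 2
h_4 = 2·2 + -1·1 + 1·0 = 3

3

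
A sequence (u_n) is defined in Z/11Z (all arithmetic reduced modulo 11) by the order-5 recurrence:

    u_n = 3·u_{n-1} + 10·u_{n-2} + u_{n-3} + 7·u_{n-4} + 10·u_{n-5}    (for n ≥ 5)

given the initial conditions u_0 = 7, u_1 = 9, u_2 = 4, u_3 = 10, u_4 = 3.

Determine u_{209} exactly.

u_5 = 3·3 + 10·10 + 1·4 + 7·9 + 10·7 = 4
u_6 = 3·4 + 10·3 + 1·10 + 7·4 + 10·9 = 5
u_7 = 3·5 + 10·4 + 1·3 + 7·10 + 10·4 = 3
u_8 = 3·3 + 10·5 + 1·4 + 7·3 + 10·10 = 8
u_9 = 3·8 + 10·3 + 1·5 + 7·4 + 10·3 = 7
u_10 = 3·7 + 10·8 + 1·3 + 7·5 + 10·4 = 3
Continuing the recurrence:
  u_11 = 4;  u_12 = 3;  u_13 = 5;  u_14 = 8;  u_15 = 3;  u_16 = 1
  u_17 = 7;  u_18 = 8;  u_19 = 9;  u_20 = 8;  u_21 = 5;  u_22 = 10
  u_23 = 0;  u_24 = 9;  u_25 = 9;  u_26 = 6;  u_27 = 8;  u_28 = 2
  u_29 = 3;  u_30 = 4;  u_31 = 6;  u_32 = 1;  u_33 = 9;  u_34 = 2
  u_35 = 3;  u_36 = 6;  u_37 = 2;  u_38 = 8;  u_39 = 3;  u_40 = 9
  u_41 = 7;  u_42 = 3;  u_43 = 2;  u_44 = 4;  u_45 = 9;  u_46 = 6
  u_47 = 2;  u_48 = 2;  u_49 = 3;  u_50 = 9;  u_51 = 1;  u_52 = 9
  u_53 = 10;  u_54 = 5;  u_55 = 1;  u_56 = 4;  u_57 = 0;  u_58 = 0
  u_59 = 6;  u_60 = 1;  u_61 = 4;  u_62 = 6;  u_63 = 2;  u_64 = 5
  u_65 = 2;  u_66 = 8;  u_67 = 2;  u_68 = 0;  u_69 = 4;  u_70 = 2
  u_71 = 8;  u_72 = 2;  u_73 = 6;  u_74 = 1;  u_75 = 9;  u_76 = 5
  u_77 = 3;  u_78 = 3;  u_79 = 7;  u_80 = 3;  u_81 = 10;  u_82 = 8
  u_83 = 8;  u_84 = 7;  u_85 = 0;  u_86 = 3;  u_87 = 9;  u_88 = 10
  u_89 = 6;  u_90 = 5;  u_91 = 2;  u_92 = 2;  u_93 = 8;  u_94 = 9
  u_95 = 8;  u_96 = 2;  u_97 = 6;  u_98 = 2;  u_99 = 5;  u_100 = 3
  u_101 = 2;  u_102 = 5;  u_103 = 5;  u_104 = 6;  u_105 = 7;  u_106 = 9
  u_107 = 1;  u_108 = 5;  u_109 = 0;  u_110 = 8;  u_111 = 5;  u_112 = 8
  u_113 = 0;  u_114 = 9;  u_115 = 7;  u_116 = 8;  u_117 = 7;  u_118 = 6
  u_119 = 4;  u_120 = 7;  u_121 = 9;  u_122 = 4;  u_123 = 10;  u_124 = 3
  u_125 = 4;  u_126 = 5;  u_127 = 3;  u_128 = 8;  u_129 = 7;  u_130 = 3
  u_131 = 4;  u_132 = 3;  u_133 = 5;  u_134 = 8;  u_135 = 3;  u_136 = 1
  u_137 = 7;  u_138 = 8;  u_139 = 9;  u_140 = 8;  u_141 = 5;  u_142 = 10
  u_143 = 0;  u_144 = 9;  u_145 = 9;  u_146 = 6;  u_147 = 8;  u_148 = 2
  u_149 = 3;  u_150 = 4;  u_151 = 6;  u_152 = 1;  u_153 = 9;  u_154 = 2
  u_155 = 3;  u_156 = 6;  u_157 = 2;  u_158 = 8;  u_159 = 3;  u_160 = 9
  u_161 = 7;  u_162 = 3;  u_163 = 2;  u_164 = 4;  u_165 = 9;  u_166 = 6
  u_167 = 2;  u_168 = 2;  u_169 = 3;  u_170 = 9;  u_171 = 1;  u_172 = 9
  u_173 = 10;  u_174 = 5;  u_175 = 1;  u_176 = 4;  u_177 = 0;  u_178 = 0
  u_179 = 6;  u_180 = 1;  u_181 = 4;  u_182 = 6;  u_183 = 2;  u_184 = 5
  u_185 = 2;  u_186 = 8;  u_187 = 2;  u_188 = 0;  u_189 = 4;  u_190 = 2
  u_191 = 8;  u_192 = 2;  u_193 = 6;  u_194 = 1;  u_195 = 9;  u_196 = 5
  u_197 = 3;  u_198 = 3;  u_199 = 7;  u_200 = 3;  u_201 = 10;  u_202 = 8
  u_203 = 8;  u_204 = 7;  u_205 = 0;  u_206 = 3;  u_207 = 9
u_208 = 3·9 + 10·3 + 1·0 + 7·7 + 10·8 = 10
u_209 = 3·10 + 10·9 + 1·3 + 7·0 + 10·7 = 6

6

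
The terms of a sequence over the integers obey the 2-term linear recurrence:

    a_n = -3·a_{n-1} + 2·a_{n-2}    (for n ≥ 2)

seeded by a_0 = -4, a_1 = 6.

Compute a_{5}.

1146

a_2 = -3·6 + 2·-4 = -26
a_3 = -3·-26 + 2·6 = 90
a_4 = -3·90 + 2·-26 = -322
a_5 = -3·-322 + 2·90 = 1146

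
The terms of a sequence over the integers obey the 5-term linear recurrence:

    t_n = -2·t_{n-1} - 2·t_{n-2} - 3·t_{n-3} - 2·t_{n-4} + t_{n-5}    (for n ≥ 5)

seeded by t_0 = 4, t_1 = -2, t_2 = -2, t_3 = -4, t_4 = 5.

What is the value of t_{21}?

t_5 = -2·5 + -2·-4 + -3·-2 + -2·-2 + 1·4 = 12
t_6 = -2·12 + -2·5 + -3·-4 + -2·-2 + 1·-2 = -20
t_7 = -2·-20 + -2·12 + -3·5 + -2·-4 + 1·-2 = 7
t_8 = -2·7 + -2·-20 + -3·12 + -2·5 + 1·-4 = -24
t_9 = -2·-24 + -2·7 + -3·-20 + -2·12 + 1·5 = 75
t_10 = -2·75 + -2·-24 + -3·7 + -2·-20 + 1·12 = -71
t_11 = -2·-71 + -2·75 + -3·-24 + -2·7 + 1·-20 = 30
t_12 = -2·30 + -2·-71 + -3·75 + -2·-24 + 1·7 = -88
t_13 = -2·-88 + -2·30 + -3·-71 + -2·75 + 1·-24 = 155
t_14 = -2·155 + -2·-88 + -3·30 + -2·-71 + 1·75 = -7
t_15 = -2·-7 + -2·155 + -3·-88 + -2·30 + 1·-71 = -163
t_16 = -2·-163 + -2·-7 + -3·155 + -2·-88 + 1·30 = 81
t_17 = -2·81 + -2·-163 + -3·-7 + -2·155 + 1·-88 = -213
t_18 = -2·-213 + -2·81 + -3·-163 + -2·-7 + 1·155 = 922
t_19 = -2·922 + -2·-213 + -3·81 + -2·-163 + 1·-7 = -1342
t_20 = -2·-1342 + -2·922 + -3·-213 + -2·81 + 1·-163 = 1154
t_21 = -2·1154 + -2·-1342 + -3·922 + -2·-213 + 1·81 = -1883

-1883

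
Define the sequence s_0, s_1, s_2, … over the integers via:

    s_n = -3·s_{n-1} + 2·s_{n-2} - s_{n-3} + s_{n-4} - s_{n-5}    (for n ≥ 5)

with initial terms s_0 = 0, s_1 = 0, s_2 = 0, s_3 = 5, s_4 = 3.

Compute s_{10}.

-480

s_5 = -3·3 + 2·5 + -1·0 + 1·0 + -1·0 = 1
s_6 = -3·1 + 2·3 + -1·5 + 1·0 + -1·0 = -2
s_7 = -3·-2 + 2·1 + -1·3 + 1·5 + -1·0 = 10
s_8 = -3·10 + 2·-2 + -1·1 + 1·3 + -1·5 = -37
s_9 = -3·-37 + 2·10 + -1·-2 + 1·1 + -1·3 = 131
s_10 = -3·131 + 2·-37 + -1·10 + 1·-2 + -1·1 = -480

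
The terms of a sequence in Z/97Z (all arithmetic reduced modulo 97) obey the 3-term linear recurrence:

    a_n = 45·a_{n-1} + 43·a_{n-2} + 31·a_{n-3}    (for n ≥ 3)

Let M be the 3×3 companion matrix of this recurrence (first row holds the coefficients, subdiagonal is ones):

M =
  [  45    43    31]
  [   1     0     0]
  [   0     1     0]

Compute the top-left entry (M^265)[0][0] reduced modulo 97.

80

(M^265)[0][0] is the top entry after applying M 265 times to the unit state (1, 0, 0). Equivalently it is h_{267} for the auxiliary sequence (h_n) obeying the same recurrence with h_2 = 1 and h_i = 0 for 0 ≤ i < 2:
h_3 = 45·1 + 43·0 + 31·0 = 45
h_4 = 45·45 + 43·1 + 31·0 = 31
h_5 = 45·31 + 43·45 + 31·1 = 63
h_6 = 45·63 + 43·31 + 31·45 = 34
h_7 = 45·34 + 43·63 + 31·31 = 59
h_8 = 45·59 + 43·34 + 31·63 = 56
Continuing the recurrence:
  h_9 = 0;  h_10 = 66;  h_11 = 50;  h_12 = 44;  h_13 = 65;  h_14 = 62
  h_15 = 62;  h_16 = 2;  h_17 = 22;  h_18 = 88;  h_19 = 21;  h_20 = 76
  h_21 = 67;  h_22 = 47;  h_23 = 77;  h_24 = 94;  h_25 = 74;  h_26 = 59
  h_27 = 21;  h_28 = 53;  h_29 = 73;  h_30 = 7;  h_31 = 53;  h_32 = 2
  h_33 = 64;  h_34 = 50;  h_35 = 20;  h_36 = 87;  h_37 = 20;  h_38 = 23
  h_39 = 33;  h_40 = 87;  h_41 = 33;  h_42 = 41;  h_43 = 44;  h_44 = 13
  h_45 = 62;  h_46 = 57;  h_47 = 8;  h_48 = 77;  h_49 = 47;  h_50 = 48
  h_51 = 69;  h_52 = 30;  h_53 = 82;  h_54 = 38;  h_55 = 55;  h_56 = 55
  h_57 = 4;  h_58 = 79;  h_59 = 0;  h_60 = 29;  h_61 = 68;  h_62 = 39
  h_63 = 49;  h_64 = 73;  h_65 = 5;  h_66 = 33;  h_67 = 83;  h_68 = 71
  h_69 = 27;  h_70 = 51;  h_71 = 31;  h_72 = 60;  h_73 = 85;  h_74 = 91
  h_75 = 7;  h_76 = 73;  h_77 = 5;  h_78 = 89;  h_79 = 81;  h_80 = 61
  h_81 = 63;  h_82 = 15;  h_83 = 37;  h_84 = 92;  h_85 = 85;  h_86 = 4
  h_87 = 91;  h_88 = 15;  h_89 = 56;  h_90 = 69;  h_91 = 61;  h_92 = 76
  h_93 = 34;  h_94 = 93;  h_95 = 49;  h_96 = 80;  h_97 = 54;  h_98 = 17
  h_99 = 38;  h_100 = 41;  h_101 = 29;  h_102 = 75;  h_103 = 73;  h_104 = 37
  h_105 = 48;  h_106 = 0;  h_107 = 10;  h_108 = 95;  h_109 = 49;  h_110 = 4
  h_111 = 91;  h_112 = 63;  h_113 = 82;  h_114 = 5;  h_115 = 78;  h_116 = 59
  h_117 = 53;  h_118 = 65;  h_119 = 49;  h_120 = 47;  h_121 = 29;  h_122 = 92
  h_123 = 54;  h_124 = 10;  h_125 = 95;  h_126 = 74;  h_127 = 62;  h_128 = 90
  h_129 = 86;  h_130 = 59;  h_131 = 25;  h_132 = 23;  h_133 = 59;  h_134 = 54
  h_135 = 54;  h_136 = 82;  h_137 = 23;  h_138 = 27;  h_139 = 90;  h_140 = 7
  h_141 = 75;  h_142 = 64;  h_143 = 17;  h_144 = 22;  h_145 = 19;  h_146 = 0
  h_147 = 44;  h_148 = 47;  h_149 = 30;  h_150 = 79;  h_151 = 94;  h_152 = 21
  h_153 = 64;  h_154 = 4;  h_155 = 91;  h_156 = 43;  h_157 = 55;  h_158 = 64
  h_159 = 79;  h_160 = 58;  h_161 = 37;  h_162 = 12;  h_163 = 49;  h_164 = 85
  h_165 = 96;  h_166 = 85;  h_167 = 15;  h_168 = 31;  h_169 = 19;  h_170 = 34
  h_171 = 10;  h_172 = 76;  h_173 = 54;  h_174 = 91;  h_175 = 43;  h_176 = 53
  h_177 = 71;  h_178 = 17;  h_179 = 29;  h_180 = 66;  h_181 = 88;  h_182 = 34
  h_183 = 85;  h_184 = 61;  h_185 = 82;  h_186 = 24;  h_187 = 95;  h_188 = 89
  h_189 = 7;  h_190 = 6;  h_191 = 32;  h_192 = 72;  h_193 = 49;  h_194 = 85
  h_195 = 16;  h_196 = 74;  h_197 = 57;  h_198 = 35;  h_199 = 15;  h_200 = 67
  h_201 = 89;  h_202 = 76;  h_203 = 12;  h_204 = 68;  h_205 = 15;  h_206 = 91
  h_207 = 58;  h_208 = 4;  h_209 = 63;  h_210 = 52;  h_211 = 32;  h_212 = 3
  h_213 = 19;  h_214 = 36;  h_215 = 8;  h_216 = 72;  h_217 = 44;  h_218 = 86
  h_219 = 40;  h_220 = 72;  h_221 = 60;  h_222 = 52;  h_223 = 71;  h_224 = 16
  h_225 = 50;  h_226 = 95;  h_227 = 34;  h_228 = 84;  h_229 = 39;  h_230 = 19
  h_231 = 92;  h_232 = 55;  h_233 = 36;  h_234 = 47;  h_235 = 33;  h_236 = 63
  h_237 = 85;  h_238 = 88;  h_239 = 62;  h_240 = 91;  h_241 = 80;  h_242 = 26
  h_243 = 59;  h_244 = 45;  h_245 = 33;  h_246 = 11;  h_247 = 11;  h_248 = 51
  h_249 = 5;  h_250 = 43;  h_251 = 45;  h_252 = 52;  h_253 = 79;  h_254 = 8
  h_255 = 34;  h_256 = 55;  h_257 = 14;  h_258 = 72;  h_259 = 18;  h_260 = 72
  h_261 = 38;  h_262 = 29;  h_263 = 30;  h_264 = 89;  h_265 = 83
h_266 = 45·83 + 43·89 + 31·30 = 53
h_267 = 45·53 + 43·83 + 31·89 = 80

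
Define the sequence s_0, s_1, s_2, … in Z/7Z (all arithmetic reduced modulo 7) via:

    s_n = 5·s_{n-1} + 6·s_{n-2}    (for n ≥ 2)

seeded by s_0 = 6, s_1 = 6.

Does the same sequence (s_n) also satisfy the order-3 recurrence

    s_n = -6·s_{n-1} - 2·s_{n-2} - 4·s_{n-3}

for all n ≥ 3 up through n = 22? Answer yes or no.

yes

Terms s_0..s_22: 6, 6, 3, 2, 0, 5, 4, 1, 1, 4, 5, 0, 2, 3, 6, 6, 3, 2, 0, 5, 4, 1, 1
n=3: candidate gives 2, actual s_3 = 2 ✓
n=4: candidate gives 0, actual s_4 = 0 ✓
n=5: candidate gives 5, actual s_5 = 5 ✓
n=6: candidate gives 4, actual s_6 = 4 ✓
n=7: candidate gives 1, actual s_7 = 1 ✓
n=8: candidate gives 1, actual s_8 = 1 ✓
n=9: candidate gives 4, actual s_9 = 4 ✓
n=10: candidate gives 5, actual s_10 = 5 ✓
n=11: candidate gives 0, actual s_11 = 0 ✓
n=12: candidate gives 2, actual s_12 = 2 ✓
n=13: candidate gives 3, actual s_13 = 3 ✓
n=14: candidate gives 6, actual s_14 = 6 ✓
n=15: candidate gives 6, actual s_15 = 6 ✓
n=16: candidate gives 3, actual s_16 = 3 ✓
n=17: candidate gives 2, actual s_17 = 2 ✓
n=18: candidate gives 0, actual s_18 = 0 ✓
n=19: candidate gives 5, actual s_19 = 5 ✓
n=20: candidate gives 4, actual s_20 = 4 ✓
n=21: candidate gives 1, actual s_21 = 1 ✓
n=22: candidate gives 1, actual s_22 = 1 ✓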